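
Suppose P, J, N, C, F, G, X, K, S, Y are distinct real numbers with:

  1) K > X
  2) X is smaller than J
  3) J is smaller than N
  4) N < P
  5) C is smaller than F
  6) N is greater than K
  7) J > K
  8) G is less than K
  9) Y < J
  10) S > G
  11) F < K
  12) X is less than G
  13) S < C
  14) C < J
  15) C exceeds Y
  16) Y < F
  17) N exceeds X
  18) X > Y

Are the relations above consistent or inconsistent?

consistent

Every relation is compatible with Y < X < G < S < C < F < K < J < N < P; the set is consistent.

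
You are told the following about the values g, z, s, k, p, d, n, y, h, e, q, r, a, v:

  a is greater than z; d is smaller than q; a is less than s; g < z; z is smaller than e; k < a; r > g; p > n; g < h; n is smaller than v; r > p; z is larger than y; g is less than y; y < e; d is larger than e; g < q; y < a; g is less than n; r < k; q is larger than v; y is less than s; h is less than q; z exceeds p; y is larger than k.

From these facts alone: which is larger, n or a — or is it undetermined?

a

Link the given pairs in sequence: n < p; p < r; r < k; k < y; y < z; z < a.
Together: n < p < r < k < y < z < a.
So a is larger.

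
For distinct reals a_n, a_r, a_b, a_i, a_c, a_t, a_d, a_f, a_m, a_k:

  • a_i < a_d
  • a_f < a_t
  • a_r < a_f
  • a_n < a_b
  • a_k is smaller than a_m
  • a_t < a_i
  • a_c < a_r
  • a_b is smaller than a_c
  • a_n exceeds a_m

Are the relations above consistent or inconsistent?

Every relation is compatible with a_k < a_m < a_n < a_b < a_c < a_r < a_f < a_t < a_i < a_d; the set is consistent.

consistent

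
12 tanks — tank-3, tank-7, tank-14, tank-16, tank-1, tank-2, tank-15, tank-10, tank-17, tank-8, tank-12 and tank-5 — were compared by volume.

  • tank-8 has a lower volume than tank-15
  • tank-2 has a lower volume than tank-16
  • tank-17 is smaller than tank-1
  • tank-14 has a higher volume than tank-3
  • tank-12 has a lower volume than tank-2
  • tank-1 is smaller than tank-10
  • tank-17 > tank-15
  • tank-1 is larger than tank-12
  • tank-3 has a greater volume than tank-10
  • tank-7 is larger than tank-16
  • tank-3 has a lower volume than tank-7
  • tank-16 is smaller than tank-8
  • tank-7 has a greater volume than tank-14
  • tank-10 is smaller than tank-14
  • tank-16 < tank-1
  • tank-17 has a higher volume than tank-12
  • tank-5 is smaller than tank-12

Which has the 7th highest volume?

tank-15

Piecing the relations together gives one ordering: tank-5 < tank-12 < tank-2 < tank-16 < tank-8 < tank-15 < tank-17 < tank-1 < tank-10 < tank-3 < tank-14 < tank-7.
The 7th largest is tank-15.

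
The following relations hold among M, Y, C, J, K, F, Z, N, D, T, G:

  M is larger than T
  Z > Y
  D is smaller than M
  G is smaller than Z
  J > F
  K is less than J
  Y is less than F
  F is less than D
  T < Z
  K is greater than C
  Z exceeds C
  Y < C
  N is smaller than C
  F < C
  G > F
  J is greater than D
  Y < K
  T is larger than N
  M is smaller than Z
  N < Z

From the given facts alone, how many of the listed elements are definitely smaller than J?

The elements the relations force below J are N, Y, F, C, K, D — no chain reaches any other.
That is 6.

6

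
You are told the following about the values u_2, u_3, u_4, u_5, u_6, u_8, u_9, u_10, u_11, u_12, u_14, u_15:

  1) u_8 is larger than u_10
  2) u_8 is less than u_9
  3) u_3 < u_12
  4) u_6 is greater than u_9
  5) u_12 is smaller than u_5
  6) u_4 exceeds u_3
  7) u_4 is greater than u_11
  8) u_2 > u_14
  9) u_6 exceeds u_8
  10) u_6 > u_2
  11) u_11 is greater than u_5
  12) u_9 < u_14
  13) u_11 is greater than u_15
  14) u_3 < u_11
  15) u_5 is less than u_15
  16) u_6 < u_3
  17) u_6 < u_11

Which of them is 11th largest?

The consecutive relations fix a unique order: u_10 < u_8 < u_9 < u_14 < u_2 < u_6 < u_3 < u_12 < u_5 < u_15 < u_11 < u_4.
Counting 11 from the largest end gives u_8.

u_8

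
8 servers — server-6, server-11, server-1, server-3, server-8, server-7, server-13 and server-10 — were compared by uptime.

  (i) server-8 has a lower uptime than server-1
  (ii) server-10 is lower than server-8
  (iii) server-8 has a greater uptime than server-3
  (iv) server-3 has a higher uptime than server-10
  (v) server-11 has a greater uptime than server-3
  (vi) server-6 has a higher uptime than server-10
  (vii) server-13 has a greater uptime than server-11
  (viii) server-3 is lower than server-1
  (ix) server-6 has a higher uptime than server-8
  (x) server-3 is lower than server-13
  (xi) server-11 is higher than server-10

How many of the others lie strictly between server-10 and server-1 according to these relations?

Chaining upward from server-10 reaches: server-3, server-8, server-11, server-6, server-13.
Chaining downward from server-1 reaches: server-3, server-8.
Strictly between server-10 and server-1 are those in both lists: server-3, server-8 — 2 elements.

2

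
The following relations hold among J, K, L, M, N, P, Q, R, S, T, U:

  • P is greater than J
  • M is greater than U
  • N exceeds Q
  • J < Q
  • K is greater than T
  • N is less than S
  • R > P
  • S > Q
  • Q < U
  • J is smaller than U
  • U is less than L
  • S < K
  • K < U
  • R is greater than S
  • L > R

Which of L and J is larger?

Following the relations from J: J < Q < N < S < K < U < L.
So J < L; L is the larger of the two.

L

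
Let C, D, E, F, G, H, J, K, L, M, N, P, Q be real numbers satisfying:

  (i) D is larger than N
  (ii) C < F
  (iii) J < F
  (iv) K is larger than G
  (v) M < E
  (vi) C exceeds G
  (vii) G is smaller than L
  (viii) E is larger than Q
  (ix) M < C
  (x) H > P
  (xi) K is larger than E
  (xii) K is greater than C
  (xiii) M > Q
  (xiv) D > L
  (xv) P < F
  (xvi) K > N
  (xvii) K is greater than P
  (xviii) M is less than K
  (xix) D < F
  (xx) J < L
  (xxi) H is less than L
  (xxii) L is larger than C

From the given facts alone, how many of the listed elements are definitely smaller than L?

7

The elements the relations force below L are P, Q, J, G, M, H, C — no chain reaches any other.
That is 7.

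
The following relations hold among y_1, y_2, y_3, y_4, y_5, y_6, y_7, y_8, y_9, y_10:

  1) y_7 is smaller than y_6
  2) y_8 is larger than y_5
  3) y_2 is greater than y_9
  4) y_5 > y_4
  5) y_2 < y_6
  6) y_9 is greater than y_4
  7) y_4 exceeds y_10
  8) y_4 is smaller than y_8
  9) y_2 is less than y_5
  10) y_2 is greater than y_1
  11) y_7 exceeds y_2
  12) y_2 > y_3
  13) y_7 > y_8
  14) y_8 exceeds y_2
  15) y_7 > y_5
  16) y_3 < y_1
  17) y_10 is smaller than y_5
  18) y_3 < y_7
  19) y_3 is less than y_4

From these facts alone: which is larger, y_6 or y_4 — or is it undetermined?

y_6

y_4 < y_9 and y_9 < y_2 give y_4 < y_2.
With y_2 < y_5: y_4 < y_9 < y_2 < y_5.
Then y_5 < y_7 extends the chain to y_7.
Then y_7 < y_6 extends the chain to y_6.
So y_6 is larger.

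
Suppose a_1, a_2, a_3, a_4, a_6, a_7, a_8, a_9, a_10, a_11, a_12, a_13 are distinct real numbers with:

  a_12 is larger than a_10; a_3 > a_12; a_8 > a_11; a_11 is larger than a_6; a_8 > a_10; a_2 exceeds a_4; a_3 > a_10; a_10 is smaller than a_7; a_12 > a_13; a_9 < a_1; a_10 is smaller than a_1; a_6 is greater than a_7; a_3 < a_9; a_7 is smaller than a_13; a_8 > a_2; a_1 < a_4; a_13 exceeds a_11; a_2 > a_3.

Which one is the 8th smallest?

Chaining the given pairs: a_10 < a_7 < a_6 < a_11 < a_13 < a_12 < a_3 < a_9 < a_1 < a_4 < a_2 < a_8.
The 8th smallest is a_9.

a_9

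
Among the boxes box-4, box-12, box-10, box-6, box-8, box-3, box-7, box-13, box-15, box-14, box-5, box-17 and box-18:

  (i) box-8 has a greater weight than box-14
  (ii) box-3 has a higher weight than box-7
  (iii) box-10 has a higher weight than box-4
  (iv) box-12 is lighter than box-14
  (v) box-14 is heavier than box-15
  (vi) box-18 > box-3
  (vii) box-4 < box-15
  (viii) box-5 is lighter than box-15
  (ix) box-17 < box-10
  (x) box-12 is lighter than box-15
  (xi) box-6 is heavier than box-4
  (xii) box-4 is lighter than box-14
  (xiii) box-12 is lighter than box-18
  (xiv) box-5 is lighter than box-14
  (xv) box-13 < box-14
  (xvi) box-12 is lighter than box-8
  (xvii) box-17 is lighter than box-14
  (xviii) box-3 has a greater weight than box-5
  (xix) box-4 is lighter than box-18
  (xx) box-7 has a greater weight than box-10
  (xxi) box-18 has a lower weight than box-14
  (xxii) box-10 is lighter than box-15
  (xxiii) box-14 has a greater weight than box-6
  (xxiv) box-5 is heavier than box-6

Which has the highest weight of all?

box-8

Chaining downward from box-8: directly below it, box-12, box-14; then box-4, box-6, box-5, box-17, box-13, box-18, box-15; then box-10, box-3; then box-7.
That covers every other element, and nothing is given above box-8, so box-8 is the highest weight.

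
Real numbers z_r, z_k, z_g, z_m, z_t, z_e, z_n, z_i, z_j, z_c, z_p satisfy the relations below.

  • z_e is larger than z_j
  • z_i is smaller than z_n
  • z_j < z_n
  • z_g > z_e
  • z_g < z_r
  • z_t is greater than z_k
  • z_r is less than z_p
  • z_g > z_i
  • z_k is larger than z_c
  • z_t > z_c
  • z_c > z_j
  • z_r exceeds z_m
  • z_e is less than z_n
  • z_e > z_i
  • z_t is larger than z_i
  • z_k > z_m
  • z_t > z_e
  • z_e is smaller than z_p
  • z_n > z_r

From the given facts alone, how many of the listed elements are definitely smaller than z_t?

From z_t the given relations immediately reach z_i, z_c, z_k, z_e.
From those, z_m, z_j — 6 in total.
Nothing else is reachable below z_t; 6 in all.

6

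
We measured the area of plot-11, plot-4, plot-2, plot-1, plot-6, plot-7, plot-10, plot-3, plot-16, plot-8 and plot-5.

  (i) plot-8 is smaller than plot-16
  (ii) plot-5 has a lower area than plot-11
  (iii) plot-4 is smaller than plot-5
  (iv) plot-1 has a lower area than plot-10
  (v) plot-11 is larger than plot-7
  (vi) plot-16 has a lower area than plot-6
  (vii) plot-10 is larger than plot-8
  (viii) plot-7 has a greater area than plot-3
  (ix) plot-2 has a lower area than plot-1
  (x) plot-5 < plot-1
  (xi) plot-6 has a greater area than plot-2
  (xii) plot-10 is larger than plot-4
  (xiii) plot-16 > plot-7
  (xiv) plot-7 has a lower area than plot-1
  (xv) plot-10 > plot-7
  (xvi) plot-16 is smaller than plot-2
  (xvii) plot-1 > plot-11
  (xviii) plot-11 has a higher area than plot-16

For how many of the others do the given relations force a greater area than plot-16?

Directly above plot-16: plot-2, plot-11, plot-6.
One step further: plot-1 (4 so far).
One step further: plot-10 (5 so far).
Nothing else is reachable above plot-16; 5 in all.

5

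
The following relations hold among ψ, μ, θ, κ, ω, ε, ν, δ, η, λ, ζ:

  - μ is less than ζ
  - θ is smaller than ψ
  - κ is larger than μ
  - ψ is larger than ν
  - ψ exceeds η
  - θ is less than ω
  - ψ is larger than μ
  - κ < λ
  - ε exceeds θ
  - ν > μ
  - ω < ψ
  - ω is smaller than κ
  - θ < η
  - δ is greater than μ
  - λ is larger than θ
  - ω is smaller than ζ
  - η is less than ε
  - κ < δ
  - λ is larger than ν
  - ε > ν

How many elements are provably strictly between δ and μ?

The relations place μ below δ. An element lies strictly between them when it is forced above μ and also forced below δ.
Above μ: {κ, ν, ε, ψ, λ, ζ}. Below δ: {θ, ω, κ}.
Intersection: {κ} — 1.

1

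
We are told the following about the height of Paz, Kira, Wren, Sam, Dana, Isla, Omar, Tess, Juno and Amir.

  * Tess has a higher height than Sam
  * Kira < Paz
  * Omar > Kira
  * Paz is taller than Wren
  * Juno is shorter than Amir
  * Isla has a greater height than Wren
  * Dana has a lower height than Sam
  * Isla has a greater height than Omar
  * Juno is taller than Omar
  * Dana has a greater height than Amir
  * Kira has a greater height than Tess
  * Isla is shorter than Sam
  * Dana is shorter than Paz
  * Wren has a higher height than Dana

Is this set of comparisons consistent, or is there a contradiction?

We have Kira < Omar stated directly, yet also Omar < Juno < Amir < Dana < Wren < Isla < Sam < Tess < Kira by chaining the others — so Omar < Kira. Contradiction.

inconsistent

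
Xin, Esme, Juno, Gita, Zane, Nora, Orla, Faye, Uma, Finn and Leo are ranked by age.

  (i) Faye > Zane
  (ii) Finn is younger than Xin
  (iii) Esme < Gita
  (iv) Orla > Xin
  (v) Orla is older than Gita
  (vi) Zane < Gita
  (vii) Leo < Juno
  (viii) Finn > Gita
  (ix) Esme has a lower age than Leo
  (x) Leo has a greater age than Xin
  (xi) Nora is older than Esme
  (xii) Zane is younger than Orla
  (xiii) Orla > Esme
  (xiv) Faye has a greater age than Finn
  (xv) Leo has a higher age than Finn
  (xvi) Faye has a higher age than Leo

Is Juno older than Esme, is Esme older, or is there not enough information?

Juno

The relevant relations are Esme < Gita; Gita < Finn; Finn < Xin; Xin < Leo; Leo < Juno.
Together: Esme < Gita < Finn < Xin < Leo < Juno.
So Juno is older.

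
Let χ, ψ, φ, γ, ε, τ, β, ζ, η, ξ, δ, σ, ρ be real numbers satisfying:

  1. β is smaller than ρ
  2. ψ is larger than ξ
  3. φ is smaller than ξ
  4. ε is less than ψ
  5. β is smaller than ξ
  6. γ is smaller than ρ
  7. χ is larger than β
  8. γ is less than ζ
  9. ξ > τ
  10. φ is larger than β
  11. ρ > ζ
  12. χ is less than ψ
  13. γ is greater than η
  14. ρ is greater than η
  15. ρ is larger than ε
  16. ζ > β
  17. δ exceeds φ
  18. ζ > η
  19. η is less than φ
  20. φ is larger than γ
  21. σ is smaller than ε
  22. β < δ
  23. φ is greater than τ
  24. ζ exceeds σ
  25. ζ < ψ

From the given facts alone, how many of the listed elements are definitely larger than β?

From β the given relations immediately reach φ, ξ, χ, ζ, δ, ρ.
From those, ψ — 7 in total.
No other element is forced above β by the given relations, so the count is 7.

7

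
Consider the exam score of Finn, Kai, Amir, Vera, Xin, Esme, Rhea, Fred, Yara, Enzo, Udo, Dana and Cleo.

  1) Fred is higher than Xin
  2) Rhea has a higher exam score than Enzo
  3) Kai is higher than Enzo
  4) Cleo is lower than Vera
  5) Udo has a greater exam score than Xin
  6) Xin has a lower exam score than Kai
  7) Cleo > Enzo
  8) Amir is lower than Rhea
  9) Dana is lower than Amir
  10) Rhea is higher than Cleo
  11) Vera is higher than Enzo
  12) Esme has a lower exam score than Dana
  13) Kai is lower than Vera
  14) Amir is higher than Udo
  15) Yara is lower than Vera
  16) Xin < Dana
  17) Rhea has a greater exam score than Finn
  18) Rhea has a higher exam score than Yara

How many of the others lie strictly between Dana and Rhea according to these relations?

1

The relations place Dana below Rhea. An element lies strictly between them when it is forced above Dana and also forced below Rhea.
Above Dana: {Amir}. Below Rhea: {Enzo, Xin, Udo, Cleo, Esme, Yara, Finn, Amir}.
Intersection: {Amir} — 1.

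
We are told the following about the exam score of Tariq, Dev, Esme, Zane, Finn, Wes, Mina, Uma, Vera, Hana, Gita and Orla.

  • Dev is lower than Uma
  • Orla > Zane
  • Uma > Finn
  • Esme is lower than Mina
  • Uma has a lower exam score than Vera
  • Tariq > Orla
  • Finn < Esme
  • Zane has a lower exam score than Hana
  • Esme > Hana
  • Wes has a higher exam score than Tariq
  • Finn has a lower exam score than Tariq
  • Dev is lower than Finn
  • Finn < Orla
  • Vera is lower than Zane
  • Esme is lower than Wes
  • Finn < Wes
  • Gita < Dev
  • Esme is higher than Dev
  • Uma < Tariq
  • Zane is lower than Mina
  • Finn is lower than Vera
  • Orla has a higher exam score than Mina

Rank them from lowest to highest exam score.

Gita < Dev < Finn < Uma < Vera < Zane < Hana < Esme < Mina < Orla < Tariq < Wes

Nothing is placed below Gita, so it is least; from there Gita < Dev; Dev < Finn; Finn < Uma; Uma < Vera; Vera < Zane; Zane < Hana; Hana < Esme; Esme < Mina; Mina < Orla; Orla < Tariq; Tariq < Wes, each given directly.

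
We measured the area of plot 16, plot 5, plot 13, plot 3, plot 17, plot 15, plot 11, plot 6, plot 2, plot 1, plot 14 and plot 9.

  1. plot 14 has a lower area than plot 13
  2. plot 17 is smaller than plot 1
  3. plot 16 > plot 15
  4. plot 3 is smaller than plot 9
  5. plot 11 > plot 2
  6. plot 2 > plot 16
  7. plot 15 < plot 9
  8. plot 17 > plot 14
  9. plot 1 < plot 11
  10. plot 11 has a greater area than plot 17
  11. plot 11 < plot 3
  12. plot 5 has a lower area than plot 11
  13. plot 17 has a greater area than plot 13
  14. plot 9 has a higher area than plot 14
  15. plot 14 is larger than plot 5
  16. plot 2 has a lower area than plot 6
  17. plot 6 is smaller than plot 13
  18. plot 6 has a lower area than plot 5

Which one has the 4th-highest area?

plot 1

The consecutive relations fix a unique order: plot 15 < plot 16 < plot 2 < plot 6 < plot 5 < plot 14 < plot 13 < plot 17 < plot 1 < plot 11 < plot 3 < plot 9.
Counting 4 from the largest end gives plot 1.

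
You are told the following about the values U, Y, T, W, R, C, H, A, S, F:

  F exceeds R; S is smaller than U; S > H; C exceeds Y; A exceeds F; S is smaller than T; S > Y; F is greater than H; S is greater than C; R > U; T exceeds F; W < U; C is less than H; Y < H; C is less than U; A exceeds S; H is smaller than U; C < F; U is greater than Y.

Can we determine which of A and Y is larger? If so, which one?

Y < C < H < S < U < R < F < A, by transitivity through C, H, S, U, R, F.
So A is larger.

A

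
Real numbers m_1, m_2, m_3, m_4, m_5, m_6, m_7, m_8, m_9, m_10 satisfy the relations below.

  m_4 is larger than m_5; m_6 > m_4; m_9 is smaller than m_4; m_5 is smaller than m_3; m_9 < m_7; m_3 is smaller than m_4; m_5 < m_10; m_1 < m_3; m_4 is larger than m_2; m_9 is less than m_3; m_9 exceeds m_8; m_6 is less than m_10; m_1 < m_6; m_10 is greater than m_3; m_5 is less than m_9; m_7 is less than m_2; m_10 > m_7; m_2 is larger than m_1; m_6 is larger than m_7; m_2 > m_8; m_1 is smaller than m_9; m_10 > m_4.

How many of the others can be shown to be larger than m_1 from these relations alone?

7

The elements the relations force above m_1 are m_9, m_3, m_7, m_2, m_4, m_6, m_10 — no chain reaches any other.
That is 7.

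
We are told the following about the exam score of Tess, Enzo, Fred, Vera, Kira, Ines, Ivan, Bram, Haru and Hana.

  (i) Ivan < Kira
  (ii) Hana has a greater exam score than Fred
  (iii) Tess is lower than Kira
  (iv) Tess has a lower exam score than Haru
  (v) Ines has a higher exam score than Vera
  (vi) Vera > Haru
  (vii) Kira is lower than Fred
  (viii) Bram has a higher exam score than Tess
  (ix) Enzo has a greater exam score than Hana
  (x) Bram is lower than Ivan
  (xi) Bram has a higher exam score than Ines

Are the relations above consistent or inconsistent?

Every relation is compatible with Tess < Haru < Vera < Ines < Bram < Ivan < Kira < Fred < Hana < Enzo; the set is consistent.

consistent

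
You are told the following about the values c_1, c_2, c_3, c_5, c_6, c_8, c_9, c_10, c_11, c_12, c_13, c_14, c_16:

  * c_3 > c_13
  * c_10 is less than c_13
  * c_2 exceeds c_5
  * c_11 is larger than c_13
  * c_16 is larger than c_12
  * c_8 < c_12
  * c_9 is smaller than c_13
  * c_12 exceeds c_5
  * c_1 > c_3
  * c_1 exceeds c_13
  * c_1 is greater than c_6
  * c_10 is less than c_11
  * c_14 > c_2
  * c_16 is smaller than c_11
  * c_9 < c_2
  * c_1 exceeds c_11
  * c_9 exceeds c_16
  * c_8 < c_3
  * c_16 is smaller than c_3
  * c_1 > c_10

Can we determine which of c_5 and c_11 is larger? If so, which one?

c_11

Following the relations from c_5: c_5 < c_12 < c_16 < c_9 < c_13 < c_11.
So c_11 is larger.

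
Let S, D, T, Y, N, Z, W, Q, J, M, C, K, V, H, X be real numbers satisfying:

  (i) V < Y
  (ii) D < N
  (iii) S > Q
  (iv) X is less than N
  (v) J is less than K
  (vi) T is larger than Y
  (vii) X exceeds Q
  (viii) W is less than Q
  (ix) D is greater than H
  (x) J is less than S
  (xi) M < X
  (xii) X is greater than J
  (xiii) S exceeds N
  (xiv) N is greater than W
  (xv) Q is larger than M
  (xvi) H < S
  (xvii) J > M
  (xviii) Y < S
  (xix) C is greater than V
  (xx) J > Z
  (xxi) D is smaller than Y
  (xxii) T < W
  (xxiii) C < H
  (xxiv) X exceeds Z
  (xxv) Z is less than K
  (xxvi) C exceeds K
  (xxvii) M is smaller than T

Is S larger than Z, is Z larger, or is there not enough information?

Chaining the given relations: Z < J < K < C < H < D < Y < T < W < Q < X < N < S.
So S is larger.

S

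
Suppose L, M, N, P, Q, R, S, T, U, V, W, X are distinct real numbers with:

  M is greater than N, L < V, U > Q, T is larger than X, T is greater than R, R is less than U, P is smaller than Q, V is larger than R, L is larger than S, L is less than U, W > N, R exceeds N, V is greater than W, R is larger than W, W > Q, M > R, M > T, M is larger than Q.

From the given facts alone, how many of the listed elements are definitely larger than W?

The elements the relations force above W are R, T, M, V, U — no chain reaches any other.
That is 5.

5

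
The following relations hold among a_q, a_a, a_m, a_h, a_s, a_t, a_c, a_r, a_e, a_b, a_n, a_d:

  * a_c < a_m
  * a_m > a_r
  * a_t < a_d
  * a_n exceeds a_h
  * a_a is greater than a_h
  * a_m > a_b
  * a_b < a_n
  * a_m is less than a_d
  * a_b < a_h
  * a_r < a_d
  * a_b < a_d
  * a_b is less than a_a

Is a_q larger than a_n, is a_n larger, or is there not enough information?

Following every chain through a_q: nothing is chained to a_q.
a_n is not reached, and no chain runs the other way from a_n to a_q.
So the given relations leave the order of a_q and a_n undetermined.

undetermined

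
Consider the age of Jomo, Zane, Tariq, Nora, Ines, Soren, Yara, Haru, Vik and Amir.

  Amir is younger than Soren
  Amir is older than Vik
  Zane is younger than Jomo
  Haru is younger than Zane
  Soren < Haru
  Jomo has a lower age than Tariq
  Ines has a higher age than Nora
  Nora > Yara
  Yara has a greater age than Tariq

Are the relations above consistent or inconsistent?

The single ordering Vik < Amir < Soren < Haru < Zane < Jomo < Tariq < Yara < Nora < Ines satisfies every listed relation, so no contradiction arises.

consistent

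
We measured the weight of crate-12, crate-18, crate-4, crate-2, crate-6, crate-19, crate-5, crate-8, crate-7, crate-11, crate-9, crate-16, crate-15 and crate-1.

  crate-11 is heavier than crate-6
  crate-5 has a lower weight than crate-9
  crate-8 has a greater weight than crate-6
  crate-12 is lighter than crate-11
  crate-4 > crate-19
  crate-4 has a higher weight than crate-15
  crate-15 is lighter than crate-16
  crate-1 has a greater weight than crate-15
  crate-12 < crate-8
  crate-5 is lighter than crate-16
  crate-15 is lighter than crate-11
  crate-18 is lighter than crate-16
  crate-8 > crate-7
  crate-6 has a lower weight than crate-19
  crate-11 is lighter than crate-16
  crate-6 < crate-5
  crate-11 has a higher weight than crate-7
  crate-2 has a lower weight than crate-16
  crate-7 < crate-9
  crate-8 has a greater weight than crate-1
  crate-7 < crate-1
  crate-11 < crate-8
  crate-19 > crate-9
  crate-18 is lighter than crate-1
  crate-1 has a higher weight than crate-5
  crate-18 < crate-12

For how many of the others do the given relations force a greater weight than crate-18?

5

Directly above crate-18: crate-12, crate-1, crate-16.
One step further: crate-11, crate-8 (5 so far).
Nothing else is reachable above crate-18; 5 in all.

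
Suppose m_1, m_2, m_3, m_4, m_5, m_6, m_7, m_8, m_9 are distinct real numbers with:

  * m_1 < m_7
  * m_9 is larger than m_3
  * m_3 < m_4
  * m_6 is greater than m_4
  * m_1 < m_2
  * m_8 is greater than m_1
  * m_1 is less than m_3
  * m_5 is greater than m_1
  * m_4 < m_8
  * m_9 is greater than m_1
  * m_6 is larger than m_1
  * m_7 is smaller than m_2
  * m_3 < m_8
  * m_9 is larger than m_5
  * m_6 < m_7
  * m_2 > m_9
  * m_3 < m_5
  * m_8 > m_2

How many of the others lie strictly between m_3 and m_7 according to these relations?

2

The relations place m_3 below m_7. An element lies strictly between them when it is forced above m_3 and also forced below m_7.
Above m_3: {m_4, m_5, m_9, m_6, m_2, m_8}. Below m_7: {m_1, m_4, m_6}.
Intersection: {m_4, m_6} — 2.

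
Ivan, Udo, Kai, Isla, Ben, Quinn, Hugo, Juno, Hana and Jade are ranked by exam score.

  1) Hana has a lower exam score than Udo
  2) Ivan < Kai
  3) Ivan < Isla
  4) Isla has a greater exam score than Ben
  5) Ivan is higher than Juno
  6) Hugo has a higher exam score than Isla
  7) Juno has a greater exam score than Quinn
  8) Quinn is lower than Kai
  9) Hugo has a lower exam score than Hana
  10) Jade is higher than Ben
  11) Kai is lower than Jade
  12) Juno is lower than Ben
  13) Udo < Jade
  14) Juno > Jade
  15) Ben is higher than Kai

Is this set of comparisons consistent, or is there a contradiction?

We have Jade < Juno stated directly, yet also Juno < Ivan < Kai < Ben < Isla < Hugo < Hana < Udo < Jade by chaining the others — so Juno < Jade. Contradiction.

inconsistent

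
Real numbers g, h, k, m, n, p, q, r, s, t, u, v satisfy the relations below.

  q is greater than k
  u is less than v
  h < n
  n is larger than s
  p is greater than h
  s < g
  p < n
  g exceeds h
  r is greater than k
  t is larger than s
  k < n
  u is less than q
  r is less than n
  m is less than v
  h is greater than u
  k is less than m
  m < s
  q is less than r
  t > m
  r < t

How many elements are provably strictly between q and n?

Chaining upward from q reaches: r, t.
Chaining downward from n reaches: k, m, u, r, h, s, p.
Strictly between q and n are those in both lists: r — 1 element.

1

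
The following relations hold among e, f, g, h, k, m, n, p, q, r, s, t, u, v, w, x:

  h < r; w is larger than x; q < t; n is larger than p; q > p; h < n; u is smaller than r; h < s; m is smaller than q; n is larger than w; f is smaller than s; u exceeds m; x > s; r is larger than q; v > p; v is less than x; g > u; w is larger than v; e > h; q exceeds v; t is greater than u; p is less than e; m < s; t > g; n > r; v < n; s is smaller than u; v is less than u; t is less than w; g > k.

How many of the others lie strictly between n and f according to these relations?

7

The relations place f below n. An element lies strictly between them when it is forced above f and also forced below n.
Above f: {s, u, r, g, x, t, w}. Below n: {m, h, p, v, s, k, q, u, r, g, x, t, w}.
Intersection: {s, u, r, g, x, t, w} — 7.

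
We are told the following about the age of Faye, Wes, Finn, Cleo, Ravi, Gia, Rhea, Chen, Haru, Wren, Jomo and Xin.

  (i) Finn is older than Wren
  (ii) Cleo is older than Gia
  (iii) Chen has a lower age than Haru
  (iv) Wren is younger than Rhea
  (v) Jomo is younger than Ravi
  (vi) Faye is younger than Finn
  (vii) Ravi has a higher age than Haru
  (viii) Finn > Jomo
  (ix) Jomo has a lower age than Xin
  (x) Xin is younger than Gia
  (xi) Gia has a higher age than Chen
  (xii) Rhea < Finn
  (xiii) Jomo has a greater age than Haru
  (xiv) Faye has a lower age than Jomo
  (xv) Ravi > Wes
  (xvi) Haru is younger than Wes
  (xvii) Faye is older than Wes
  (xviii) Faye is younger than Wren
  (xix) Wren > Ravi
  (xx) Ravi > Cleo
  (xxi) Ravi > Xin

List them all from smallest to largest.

Chen < Haru < Wes < Faye < Jomo < Xin < Gia < Cleo < Ravi < Wren < Rhea < Finn

Each adjacent pair is fixed by a given relation: Chen < Haru; Haru < Wes; Wes < Faye; Faye < Jomo; Jomo < Xin; Xin < Gia; Gia < Cleo; Cleo < Ravi; Ravi < Wren; Wren < Rhea; Rhea < Finn. Chaining them end to end gives the full order.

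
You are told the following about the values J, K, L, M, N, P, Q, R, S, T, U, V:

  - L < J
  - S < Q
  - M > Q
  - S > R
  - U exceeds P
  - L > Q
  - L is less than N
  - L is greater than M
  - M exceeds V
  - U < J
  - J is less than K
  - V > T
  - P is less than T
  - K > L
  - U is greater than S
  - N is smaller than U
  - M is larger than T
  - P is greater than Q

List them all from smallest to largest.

The consecutive links are each given: R < S; S < Q; Q < P; P < T; T < V; V < M; M < L; L < N; N < U; U < J; J < K.

R < S < Q < P < T < V < M < L < N < U < J < K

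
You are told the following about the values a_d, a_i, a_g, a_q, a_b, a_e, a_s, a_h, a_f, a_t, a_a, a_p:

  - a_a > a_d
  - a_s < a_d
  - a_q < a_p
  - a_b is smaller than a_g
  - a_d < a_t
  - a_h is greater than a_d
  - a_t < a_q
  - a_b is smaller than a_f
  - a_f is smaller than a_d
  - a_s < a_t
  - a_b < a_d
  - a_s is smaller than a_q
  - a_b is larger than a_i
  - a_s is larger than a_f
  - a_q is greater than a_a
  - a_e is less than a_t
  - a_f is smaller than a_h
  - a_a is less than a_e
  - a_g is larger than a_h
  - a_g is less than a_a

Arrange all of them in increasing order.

a_i < a_b < a_f < a_s < a_d < a_h < a_g < a_a < a_e < a_t < a_q < a_p

Nothing is placed below a_i, so it is least; from there a_i < a_b; a_b < a_f; a_f < a_s; a_s < a_d; a_d < a_h; a_h < a_g; a_g < a_a; a_a < a_e; a_e < a_t; a_t < a_q; a_q < a_p, each given directly.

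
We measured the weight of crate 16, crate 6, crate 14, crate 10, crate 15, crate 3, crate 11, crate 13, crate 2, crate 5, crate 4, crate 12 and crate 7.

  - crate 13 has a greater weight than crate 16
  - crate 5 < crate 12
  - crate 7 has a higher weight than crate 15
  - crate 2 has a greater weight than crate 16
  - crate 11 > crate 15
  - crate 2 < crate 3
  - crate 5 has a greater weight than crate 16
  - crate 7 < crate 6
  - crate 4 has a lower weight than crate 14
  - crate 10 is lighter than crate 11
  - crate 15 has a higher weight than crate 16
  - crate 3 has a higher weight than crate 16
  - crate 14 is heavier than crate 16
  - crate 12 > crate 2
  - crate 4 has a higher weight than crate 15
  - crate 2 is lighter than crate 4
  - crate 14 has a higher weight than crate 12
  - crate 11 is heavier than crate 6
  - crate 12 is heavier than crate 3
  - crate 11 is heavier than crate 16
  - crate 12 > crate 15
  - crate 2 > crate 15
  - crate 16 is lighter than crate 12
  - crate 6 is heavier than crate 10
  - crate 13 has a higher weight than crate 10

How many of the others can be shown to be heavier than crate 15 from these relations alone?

8

From crate 15 the given relations immediately reach crate 2, crate 4, crate 7, crate 12, crate 11.
From those, crate 6, crate 3, crate 14 — 8 in total.
Nothing else is reachable above crate 15; 8 in all.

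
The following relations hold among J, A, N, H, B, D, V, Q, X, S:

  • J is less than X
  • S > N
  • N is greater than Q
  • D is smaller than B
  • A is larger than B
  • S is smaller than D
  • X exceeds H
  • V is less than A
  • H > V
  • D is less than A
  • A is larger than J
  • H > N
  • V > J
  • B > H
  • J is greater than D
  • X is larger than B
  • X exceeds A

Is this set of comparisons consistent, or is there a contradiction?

consistent

The single ordering Q < N < S < D < J < V < H < B < A < X satisfies every listed relation, so no contradiction arises.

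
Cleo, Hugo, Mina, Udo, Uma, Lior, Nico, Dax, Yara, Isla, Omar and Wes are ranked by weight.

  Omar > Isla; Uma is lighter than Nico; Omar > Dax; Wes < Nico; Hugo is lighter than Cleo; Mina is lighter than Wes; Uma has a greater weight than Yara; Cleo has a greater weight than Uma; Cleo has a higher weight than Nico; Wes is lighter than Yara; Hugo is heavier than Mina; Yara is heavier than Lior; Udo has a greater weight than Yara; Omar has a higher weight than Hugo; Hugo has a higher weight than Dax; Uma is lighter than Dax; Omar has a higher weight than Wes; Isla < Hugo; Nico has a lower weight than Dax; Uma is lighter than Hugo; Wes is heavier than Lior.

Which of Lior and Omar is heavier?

Omar

The relevant relations are Lior < Wes; Wes < Yara; Yara < Uma; Uma < Nico; Nico < Dax; Dax < Hugo; Hugo < Omar.
Together: Lior < Wes < Yara < Uma < Nico < Dax < Hugo < Omar.
So Lior < Omar; Omar is the heavier of the two.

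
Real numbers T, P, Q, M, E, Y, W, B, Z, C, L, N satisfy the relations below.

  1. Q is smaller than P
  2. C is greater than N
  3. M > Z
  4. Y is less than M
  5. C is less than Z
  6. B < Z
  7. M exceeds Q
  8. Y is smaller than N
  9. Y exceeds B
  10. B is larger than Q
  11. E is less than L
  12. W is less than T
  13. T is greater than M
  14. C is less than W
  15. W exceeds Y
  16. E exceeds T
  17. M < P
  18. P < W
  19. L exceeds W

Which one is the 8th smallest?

P

Piecing the relations together gives one ordering: Q < B < Y < N < C < Z < M < P < W < T < E < L.
Counting 8 from the smallest end gives P.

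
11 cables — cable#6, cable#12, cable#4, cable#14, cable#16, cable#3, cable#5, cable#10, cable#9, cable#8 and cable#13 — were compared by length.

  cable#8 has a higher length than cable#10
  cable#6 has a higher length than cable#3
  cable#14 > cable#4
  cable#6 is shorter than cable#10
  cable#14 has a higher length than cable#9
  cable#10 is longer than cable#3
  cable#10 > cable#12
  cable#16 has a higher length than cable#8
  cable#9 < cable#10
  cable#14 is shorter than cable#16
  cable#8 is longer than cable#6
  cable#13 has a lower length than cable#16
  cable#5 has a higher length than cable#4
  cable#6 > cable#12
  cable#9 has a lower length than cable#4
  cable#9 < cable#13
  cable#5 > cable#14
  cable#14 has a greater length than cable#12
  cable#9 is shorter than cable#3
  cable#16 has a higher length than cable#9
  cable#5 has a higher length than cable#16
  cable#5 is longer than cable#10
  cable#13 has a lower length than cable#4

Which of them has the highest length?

Chaining downward from cable#5: directly below it, cable#4, cable#14, cable#10, cable#16; then cable#12, cable#9, cable#3, cable#6, cable#13, cable#8.
That covers every other element, and nothing is given above cable#5, so cable#5 is the highest length.

cable#5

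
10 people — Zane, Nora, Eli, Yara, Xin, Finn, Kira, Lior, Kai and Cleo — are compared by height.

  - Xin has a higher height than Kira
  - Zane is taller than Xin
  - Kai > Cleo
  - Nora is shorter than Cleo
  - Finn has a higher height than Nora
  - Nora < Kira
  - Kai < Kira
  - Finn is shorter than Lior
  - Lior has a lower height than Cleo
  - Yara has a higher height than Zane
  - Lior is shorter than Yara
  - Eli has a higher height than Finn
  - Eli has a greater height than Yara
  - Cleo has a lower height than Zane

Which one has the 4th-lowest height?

Piecing the relations together gives one ordering: Nora < Finn < Lior < Cleo < Kai < Kira < Xin < Zane < Yara < Eli.
Counting 4 from the smallest end gives Cleo.

Cleo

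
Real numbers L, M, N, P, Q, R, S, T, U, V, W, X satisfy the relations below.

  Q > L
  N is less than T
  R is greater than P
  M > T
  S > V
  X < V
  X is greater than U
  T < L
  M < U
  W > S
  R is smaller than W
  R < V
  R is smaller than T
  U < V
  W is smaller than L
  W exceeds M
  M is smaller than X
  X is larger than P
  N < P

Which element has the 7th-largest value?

U

Piecing the relations together gives one ordering: N < P < R < T < M < U < X < V < S < W < L < Q.
Counting 7 from the largest end gives U.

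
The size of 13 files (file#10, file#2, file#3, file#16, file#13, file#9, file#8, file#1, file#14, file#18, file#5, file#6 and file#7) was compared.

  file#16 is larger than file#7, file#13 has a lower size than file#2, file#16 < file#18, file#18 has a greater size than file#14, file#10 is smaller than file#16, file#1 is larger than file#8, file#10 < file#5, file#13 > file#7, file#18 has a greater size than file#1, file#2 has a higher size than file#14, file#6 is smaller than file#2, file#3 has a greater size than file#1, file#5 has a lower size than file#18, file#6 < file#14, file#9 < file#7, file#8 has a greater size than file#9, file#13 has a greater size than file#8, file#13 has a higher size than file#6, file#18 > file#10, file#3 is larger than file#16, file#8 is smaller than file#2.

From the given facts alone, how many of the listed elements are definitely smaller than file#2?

6

The elements the relations force below file#2 are file#6, file#9, file#8, file#7, file#13, file#14 — no chain reaches any other.
That is 6.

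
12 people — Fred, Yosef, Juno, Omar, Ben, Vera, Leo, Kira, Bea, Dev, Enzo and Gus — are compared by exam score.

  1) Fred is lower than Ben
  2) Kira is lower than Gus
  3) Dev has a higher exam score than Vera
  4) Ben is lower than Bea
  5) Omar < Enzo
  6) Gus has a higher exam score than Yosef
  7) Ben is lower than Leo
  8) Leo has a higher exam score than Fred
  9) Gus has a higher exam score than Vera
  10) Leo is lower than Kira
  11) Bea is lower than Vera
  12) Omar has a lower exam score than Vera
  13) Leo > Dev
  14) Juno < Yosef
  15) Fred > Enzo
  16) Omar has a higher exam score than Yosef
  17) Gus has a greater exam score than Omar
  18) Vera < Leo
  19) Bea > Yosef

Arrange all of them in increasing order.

The consecutive links are each given: Juno < Yosef; Yosef < Omar; Omar < Enzo; Enzo < Fred; Fred < Ben; Ben < Bea; Bea < Vera; Vera < Dev; Dev < Leo; Leo < Kira; Kira < Gus.

Juno < Yosef < Omar < Enzo < Fred < Ben < Bea < Vera < Dev < Leo < Kira < Gus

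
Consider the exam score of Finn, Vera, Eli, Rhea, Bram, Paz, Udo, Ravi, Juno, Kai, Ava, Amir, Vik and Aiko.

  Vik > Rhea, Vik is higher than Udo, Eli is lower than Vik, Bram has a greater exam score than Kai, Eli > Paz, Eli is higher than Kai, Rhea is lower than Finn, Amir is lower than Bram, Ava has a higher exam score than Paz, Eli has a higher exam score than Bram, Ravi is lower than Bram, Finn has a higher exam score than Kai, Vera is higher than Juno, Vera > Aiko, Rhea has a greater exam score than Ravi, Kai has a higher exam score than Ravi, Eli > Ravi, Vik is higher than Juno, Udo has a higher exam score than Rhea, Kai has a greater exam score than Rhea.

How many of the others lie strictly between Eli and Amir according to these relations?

1

The relations place Amir below Eli. An element lies strictly between them when it is forced above Amir and also forced below Eli.
Above Amir: {Bram, Vik}. Below Eli: {Ravi, Rhea, Kai, Paz, Bram}.
Intersection: {Bram} — 1.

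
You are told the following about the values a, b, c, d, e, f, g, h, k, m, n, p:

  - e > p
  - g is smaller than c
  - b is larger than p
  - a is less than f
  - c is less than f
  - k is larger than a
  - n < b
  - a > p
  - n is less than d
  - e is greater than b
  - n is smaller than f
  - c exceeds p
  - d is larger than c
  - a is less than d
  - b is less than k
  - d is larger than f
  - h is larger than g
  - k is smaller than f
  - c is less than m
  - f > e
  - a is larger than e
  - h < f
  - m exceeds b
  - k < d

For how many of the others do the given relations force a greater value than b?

The elements the relations force above b are e, a, k, f, m, d — no chain reaches any other.
That is 6.

6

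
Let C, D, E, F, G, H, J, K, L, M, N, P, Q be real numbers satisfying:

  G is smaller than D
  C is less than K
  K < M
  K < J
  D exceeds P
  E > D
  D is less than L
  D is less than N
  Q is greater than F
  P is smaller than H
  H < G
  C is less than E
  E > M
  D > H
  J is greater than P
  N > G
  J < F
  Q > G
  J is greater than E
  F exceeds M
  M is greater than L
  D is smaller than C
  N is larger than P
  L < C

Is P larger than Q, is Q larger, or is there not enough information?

Q

P < H and H < G give P < G.
With G < D: P < H < G < D.
With D < L: P < H < G < D < L.
With L < C: P < H < G < D < L < C.
With C < K: P < H < G < D < L < C < K.
With K < M: P < H < G < D < L < C < K < M.
Then M < E extends the chain to E.
Then E < J extends the chain to J.
With J < F: P < H < G < D < L < C < K < M < E < J < F.
With F < Q: P < H < G < D < L < C < K < M < E < J < F < Q.
So Q is larger.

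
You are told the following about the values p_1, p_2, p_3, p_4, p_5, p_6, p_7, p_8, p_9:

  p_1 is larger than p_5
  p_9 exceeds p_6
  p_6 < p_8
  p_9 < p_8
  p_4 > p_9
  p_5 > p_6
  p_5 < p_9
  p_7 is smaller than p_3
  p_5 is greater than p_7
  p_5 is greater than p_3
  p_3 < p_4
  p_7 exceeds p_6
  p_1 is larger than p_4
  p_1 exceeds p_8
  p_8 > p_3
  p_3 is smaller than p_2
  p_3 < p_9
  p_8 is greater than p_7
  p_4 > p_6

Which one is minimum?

p_7 is not least since p_6 < p_7; p_3 is not least since p_7 < p_3; p_5 is not least since p_7 < p_5; p_9 is not least since p_5 < p_9; p_2 is not least since p_3 < p_2; p_8 is not least since p_9 < p_8; p_4 is not least since p_6 < p_4; p_1 is not least since p_8 < p_1.
Only p_6 has nothing below it, so p_6 is the minimum.

p_6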